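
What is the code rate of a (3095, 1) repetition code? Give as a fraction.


Rate = k/n = 1/3095

1/3095


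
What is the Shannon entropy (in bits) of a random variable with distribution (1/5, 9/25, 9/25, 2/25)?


H = -sum(p_i * log2(p_i)). Terms: -(1/5)*log2(1/5) = 0.464386; -(9/25)*log2(9/25) = 0.530615; -(9/25)*log2(9/25) = 0.530615; -(2/25)*log2(2/25) = 0.291508. H = 0.464386 + 0.530615 + 0.530615 + 0.291508 = 1.8171

1.8171 bits


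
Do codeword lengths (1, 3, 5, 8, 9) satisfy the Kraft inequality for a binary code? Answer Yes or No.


Kraft sum = sum(2^(-l_i)) = 0.6621, need <= 1. Result: satisfied (a binary prefix-free code with these lengths exists)

Yes


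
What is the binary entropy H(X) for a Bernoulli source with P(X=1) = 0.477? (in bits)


H = -p*log2(p) - (1-p)*log2(1-p). -0.477*log2(0.477) = 0.509407; -0.523*log2(0.523) = 0.489066. H = 0.509407 + 0.489066 = 0.9985

0.9985 bits


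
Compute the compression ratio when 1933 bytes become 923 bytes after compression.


Ratio = original / compressed = 1933 / 923 = 2.0943

2.0943


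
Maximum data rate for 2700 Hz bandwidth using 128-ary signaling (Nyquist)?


Rate = 2 * B * log2(M) = 2 * 2700 * 7.0 = 37800.0

37800.0 bps


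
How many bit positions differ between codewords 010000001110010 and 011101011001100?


Count differing positions: . . ^ ^ . ^ . ^ . ^ ^ ^ ^ ^ . = 9 differences

9


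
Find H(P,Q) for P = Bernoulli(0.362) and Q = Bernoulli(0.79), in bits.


H(P,Q) = -p*log2(q) - (1-p)*log2(1-q). -0.362*log2(0.79) = 0.123107; -0.638*log2(0.21) = 1.436482. H(P,Q) = 0.123107 + 1.436482 = 1.5596

1.5596 bits


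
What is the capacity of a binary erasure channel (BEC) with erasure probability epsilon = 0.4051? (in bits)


C = 1 - epsilon = 1 - 0.4051 = 0.5949

0.5949 bits


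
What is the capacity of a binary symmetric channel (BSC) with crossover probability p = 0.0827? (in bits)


H(p) = -p*log2(p) - (1-p)*log2(1-p) = -0.0827*log2(0.0827) - 0.9173*log2(0.9173) = 0.297387 + 0.114235 = 0.4116. C = 1 - H(p) = 1 - 0.4116 = 0.5884

0.5884 bits


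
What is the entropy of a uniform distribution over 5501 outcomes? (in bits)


H = log2(n) = log2(5501) = 12.4255

12.4255 bits


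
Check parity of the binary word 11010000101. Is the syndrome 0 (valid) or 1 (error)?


Syndrome = XOR of all bits = 1 XOR 1 XOR 0 XOR 1 XOR 0 XOR 0 XOR 0 XOR 0 XOR 1 XOR 0 XOR 1 = 1

1


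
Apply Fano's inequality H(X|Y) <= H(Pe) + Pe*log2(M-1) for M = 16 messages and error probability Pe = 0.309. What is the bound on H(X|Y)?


H(Pe) = -Pe*log2(Pe) - (1-Pe)*log2(1-Pe) = -0.309*log2(0.309) - 0.691*log2(0.691) = 0.523545 + 0.368470 = 0.892. Pe*log2(M-1) = 0.309*log2(15) = 1.207229. Bound = H(Pe) + Pe*log2(M-1) = 0.523545 + 0.368470 + 1.207229 = 2.0992

2.0992 bits


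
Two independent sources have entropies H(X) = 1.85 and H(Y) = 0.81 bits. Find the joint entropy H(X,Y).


For independent variables, H(X,Y) = H(X) + H(Y) = 1.85 + 0.81 = 2.66

2.66 bits


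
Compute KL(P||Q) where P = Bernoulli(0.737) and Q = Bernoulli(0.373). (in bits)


KL = p*log2(p/q) + (1-p)*log2((1-p)/(1-q)) = 0.737*log2(0.737/0.373) + 0.263*log2(0.263/0.627) = 0.3944

0.3944 bits


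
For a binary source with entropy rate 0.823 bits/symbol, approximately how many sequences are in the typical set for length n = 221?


log2|A_typical| = nH = 221 * 0.823 = 181.883, so |A_typical| ~ 2^181.883 = 5.652e+54

5.652e+54


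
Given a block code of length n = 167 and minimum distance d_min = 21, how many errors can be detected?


Detection capability = d_min - 1 = 21 - 1 = 20

20 errors


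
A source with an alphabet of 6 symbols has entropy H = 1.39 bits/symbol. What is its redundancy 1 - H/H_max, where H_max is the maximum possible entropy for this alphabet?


H_max = log2(K) = log2(6) = 2.585 bits/symbol. Redundancy = 1 - H/H_max = 1 - 1.39/2.585 = 1 - 0.5377 = 0.4623

0.4623


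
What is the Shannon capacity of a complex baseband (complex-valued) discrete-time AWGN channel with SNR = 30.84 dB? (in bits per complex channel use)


SNR_linear = 10^(30.84/10) = 1213.3889; C = log2(1 + SNR_linear) = log2(1 + 1213.3889) = 10.246

10.246 bits/channel use


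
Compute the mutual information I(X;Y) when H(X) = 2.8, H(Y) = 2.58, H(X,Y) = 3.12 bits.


I(X;Y) = H(X) + H(Y) - H(X,Y) = 2.8 + 2.58 - 3.12 = 2.26

2.26 bits


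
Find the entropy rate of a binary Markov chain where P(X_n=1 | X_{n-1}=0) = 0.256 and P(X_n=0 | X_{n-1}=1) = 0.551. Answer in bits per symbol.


Stationary distribution: pi_0 = p10/(p01+p10) = 0.6828, pi_1 = 0.3172. Entropy rate H' = pi_0*H(p01) + pi_1*H(p10) = 0.6828*0.8207 + 0.3172*0.9925 = 0.8752

0.8752 bits/symbol


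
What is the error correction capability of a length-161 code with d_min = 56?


Correction capability = floor((d-1)/2) = floor((56-1)/2) = 27

27 errors


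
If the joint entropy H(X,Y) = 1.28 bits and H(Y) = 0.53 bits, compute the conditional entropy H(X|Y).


H(X|Y) = H(X,Y) - H(Y) = 1.28 - 0.53 = 0.75

0.75 bits


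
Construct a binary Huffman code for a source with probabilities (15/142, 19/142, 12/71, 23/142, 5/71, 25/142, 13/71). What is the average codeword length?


Huffman construction (repeatedly merge the two least-probable nodes; each merge adds 1 bit to every symbol beneath it): 5/71 + 15/142 = 25/142; 19/142 + 23/142 = 21/71; 12/71 + 25/142 = 49/142; 25/142 + 13/71 = 51/142; 21/71 + 49/142 = 91/142; 51/142 + 91/142 = 1. Resulting codeword lengths (in the order the probabilities were given): (3, 3, 3, 3, 3, 3, 2). L_avg = sum(p_i * l_i) = 15/142*3 + 19/142*3 + 12/71*3 + 23/142*3 + 5/71*3 + 25/142*3 + 13/71*2 = 200/71 = 2.8169

2.8169 bits


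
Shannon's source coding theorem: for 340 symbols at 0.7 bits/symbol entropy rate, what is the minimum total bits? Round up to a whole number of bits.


Minimum bits >= n * H = 340 * 0.7 = 238.0, rounded up to a whole number of bits = 238

238 bits


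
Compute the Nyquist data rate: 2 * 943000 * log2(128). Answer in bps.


Rate = 2 * B * log2(M) = 2 * 943000 * 7.0 = 13202000.0

13202000.0 bps


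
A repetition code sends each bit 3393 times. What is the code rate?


Rate = k/n = 1/3393

1/3393


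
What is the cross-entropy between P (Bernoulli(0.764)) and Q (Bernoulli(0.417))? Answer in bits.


H(P,Q) = -p*log2(q) - (1-p)*log2(1-q). -0.764*log2(0.417) = 0.964077; -0.236*log2(0.583) = 0.183710. H(P,Q) = 0.964077 + 0.183710 = 1.1478

1.1478 bits


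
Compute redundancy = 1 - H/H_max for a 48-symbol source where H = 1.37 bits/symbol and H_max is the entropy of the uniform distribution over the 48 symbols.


H_max = log2(K) = log2(48) = 5.585 bits/symbol. Redundancy = 1 - H/H_max = 1 - 1.37/5.585 = 1 - 0.2453 = 0.7547

0.7547


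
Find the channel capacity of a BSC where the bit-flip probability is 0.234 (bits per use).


H(p) = -p*log2(p) - (1-p)*log2(1-p) = -0.234*log2(0.234) - 0.766*log2(0.766) = 0.490328 + 0.294591 = 0.7849. C = 1 - H(p) = 1 - 0.7849 = 0.2151

0.2151 bits


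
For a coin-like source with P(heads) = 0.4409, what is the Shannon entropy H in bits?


H = -p*log2(p) - (1-p)*log2(1-p). -0.4409*log2(0.4409) = 0.520913; -0.5591*log2(0.5591) = 0.468985. H = 0.520913 + 0.468985 = 0.9899

0.9899 bits


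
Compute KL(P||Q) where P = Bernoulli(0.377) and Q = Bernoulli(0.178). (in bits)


KL = p*log2(p/q) + (1-p)*log2((1-p)/(1-q)) = 0.377*log2(0.377/0.178) + 0.623*log2(0.623/0.822) = 0.159

0.159 bits


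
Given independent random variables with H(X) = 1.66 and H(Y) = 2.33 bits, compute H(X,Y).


For independent variables, H(X,Y) = H(X) + H(Y) = 1.66 + 2.33 = 3.99

3.99 bits


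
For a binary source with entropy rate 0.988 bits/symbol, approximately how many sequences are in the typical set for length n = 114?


log2|A_typical| = nH = 114 * 0.988 = 112.632, so |A_typical| ~ 2^112.632 = 8.047e+33

8.047e+33


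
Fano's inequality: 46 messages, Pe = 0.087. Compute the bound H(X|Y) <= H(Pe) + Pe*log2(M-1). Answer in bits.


H(Pe) = -Pe*log2(Pe) - (1-Pe)*log2(1-Pe) = -0.087*log2(0.087) - 0.913*log2(0.913) = 0.306487 + 0.119889 = 0.4264. Pe*log2(M-1) = 0.087*log2(45) = 0.477791. Bound = H(Pe) + Pe*log2(M-1) = 0.306487 + 0.119889 + 0.477791 = 0.9042

0.9042 bits


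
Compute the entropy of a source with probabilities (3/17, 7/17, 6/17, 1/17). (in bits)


H = -sum(p_i * log2(p_i)). Terms: -(3/17)*log2(3/17) = 0.441618; -(7/17)*log2(7/17) = 0.527103; -(6/17)*log2(6/17) = 0.530294; -(1/17)*log2(1/17) = 0.240439. H = 0.441618 + 0.527103 + 0.530294 + 0.240439 = 1.7395

1.7395 bits


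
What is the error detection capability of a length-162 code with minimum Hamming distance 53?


Detection capability = d_min - 1 = 53 - 1 = 52

52 errors


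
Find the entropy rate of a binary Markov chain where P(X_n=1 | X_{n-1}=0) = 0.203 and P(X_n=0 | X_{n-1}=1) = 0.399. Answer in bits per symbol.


Stationary distribution: pi_0 = p10/(p01+p10) = 0.6628, pi_1 = 0.3372. Entropy rate H' = pi_0*H(p01) + pi_1*H(p10) = 0.6628*0.7279 + 0.3372*0.9704 = 0.8097

0.8097 bits/symbol


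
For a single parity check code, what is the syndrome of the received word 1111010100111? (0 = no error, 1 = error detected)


Syndrome = XOR of all bits = 1 XOR 1 XOR 1 XOR 1 XOR 0 XOR 1 XOR 0 XOR 1 XOR 0 XOR 0 XOR 1 XOR 1 XOR 1 = 1

1


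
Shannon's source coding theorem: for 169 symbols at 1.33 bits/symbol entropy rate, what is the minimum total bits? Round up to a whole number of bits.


Minimum bits >= n * H = 169 * 1.33 = 224.77, rounded up to a whole number of bits = 225

225 bits


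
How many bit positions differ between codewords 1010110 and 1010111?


Count differing positions: . . . . . . ^ = 1 differences

1


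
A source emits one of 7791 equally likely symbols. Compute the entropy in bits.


H = log2(n) = log2(7791) = 12.9276

12.9276 bits


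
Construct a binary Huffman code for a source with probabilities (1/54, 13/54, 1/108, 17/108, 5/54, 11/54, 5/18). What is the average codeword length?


Huffman construction (repeatedly merge the two least-probable nodes; each merge adds 1 bit to every symbol beneath it): 1/108 + 1/54 = 1/36; 1/36 + 5/54 = 13/108; 13/108 + 17/108 = 5/18; 11/54 + 13/54 = 4/9; 5/18 + 5/18 = 5/9; 4/9 + 5/9 = 1. Resulting codeword lengths (in the order the probabilities were given): (5, 2, 5, 3, 4, 2, 2). L_avg = sum(p_i * l_i) = 1/54*5 + 13/54*2 + 1/108*5 + 17/108*3 + 5/54*4 + 11/54*2 + 5/18*2 = 131/54 = 2.4259

2.4259 bits


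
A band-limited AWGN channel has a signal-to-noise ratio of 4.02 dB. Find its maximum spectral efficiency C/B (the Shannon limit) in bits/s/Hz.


SNR_linear = 10^(4.02/10) = 2.5235; C/B = log2(1 + SNR_linear) = log2(1 + 2.5235) = 1.817

1.817 bits/s/Hz


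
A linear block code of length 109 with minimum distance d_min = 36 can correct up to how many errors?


Correction capability = floor((d-1)/2) = floor((36-1)/2) = 17

17 errors


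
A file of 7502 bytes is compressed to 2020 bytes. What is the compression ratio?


Ratio = original / compressed = 7502 / 2020 = 3.7139

3.7139


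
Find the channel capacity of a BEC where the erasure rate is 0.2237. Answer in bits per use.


C = 1 - epsilon = 1 - 0.2237 = 0.7763

0.7763 bits


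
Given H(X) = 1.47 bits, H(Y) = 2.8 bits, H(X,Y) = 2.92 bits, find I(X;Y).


I(X;Y) = H(X) + H(Y) - H(X,Y) = 1.47 + 2.8 - 2.92 = 1.35

1.35 bits


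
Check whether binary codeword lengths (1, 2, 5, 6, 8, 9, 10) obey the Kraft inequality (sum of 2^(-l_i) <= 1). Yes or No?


Kraft sum = sum(2^(-l_i)) = 0.8037, need <= 1. Result: satisfied (a binary prefix-free code with these lengths exists)

Yes


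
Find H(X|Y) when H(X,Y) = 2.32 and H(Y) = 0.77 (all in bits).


H(X|Y) = H(X,Y) - H(Y) = 2.32 - 0.77 = 1.55

1.55 bits


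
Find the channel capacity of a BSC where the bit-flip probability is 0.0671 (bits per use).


H(p) = -p*log2(p) - (1-p)*log2(1-p) = -0.0671*log2(0.0671) - 0.9329*log2(0.9329) = 0.261525 + 0.093482 = 0.355. C = 1 - H(p) = 1 - 0.355 = 0.645

0.645 bits


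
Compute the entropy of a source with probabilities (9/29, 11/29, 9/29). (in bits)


H = -sum(p_i * log2(p_i)). Terms: -(9/29)*log2(9/29) = 0.523879; -(11/29)*log2(11/29) = 0.530484; -(9/29)*log2(9/29) = 0.523879. H = 0.523879 + 0.530484 + 0.523879 = 1.5782

1.5782 bits


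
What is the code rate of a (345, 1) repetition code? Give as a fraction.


Rate = k/n = 1/345

1/345


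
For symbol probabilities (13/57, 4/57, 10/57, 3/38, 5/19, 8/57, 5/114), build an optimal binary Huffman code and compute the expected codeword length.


Huffman construction (repeatedly merge the two least-probable nodes; each merge adds 1 bit to every symbol beneath it): 5/114 + 4/57 = 13/114; 3/38 + 13/114 = 11/57; 8/57 + 10/57 = 6/19; 11/57 + 13/57 = 8/19; 5/19 + 6/19 = 11/19; 8/19 + 11/19 = 1. Resulting codeword lengths (in the order the probabilities were given): (2, 4, 3, 3, 2, 3, 4). L_avg = sum(p_i * l_i) = 13/57*2 + 4/57*4 + 10/57*3 + 3/38*3 + 5/19*2 + 8/57*3 + 5/114*4 = 299/114 = 2.6228

2.6228 bits


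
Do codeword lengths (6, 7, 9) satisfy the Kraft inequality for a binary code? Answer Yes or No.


Kraft sum = sum(2^(-l_i)) = 0.0254, need <= 1. Result: satisfied (a binary prefix-free code with these lengths exists)

Yes


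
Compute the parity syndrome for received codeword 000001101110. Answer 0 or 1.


Syndrome = XOR of all bits = 0 XOR 0 XOR 0 XOR 0 XOR 0 XOR 1 XOR 1 XOR 0 XOR 1 XOR 1 XOR 1 XOR 0 = 1

1


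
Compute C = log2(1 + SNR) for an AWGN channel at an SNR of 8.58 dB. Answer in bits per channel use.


SNR_linear = 10^(8.58/10) = 7.2111; C = log2(1 + SNR_linear) = log2(1 + 7.2111) = 3.0376

3.0376 bits/channel use


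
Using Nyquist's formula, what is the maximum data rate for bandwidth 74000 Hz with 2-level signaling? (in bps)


Rate = 2 * B * log2(M) = 2 * 74000 * 1.0 = 148000.0

148000.0 bps


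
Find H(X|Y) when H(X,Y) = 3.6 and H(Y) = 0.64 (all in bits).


H(X|Y) = H(X,Y) - H(Y) = 3.6 - 0.64 = 2.96

2.96 bits


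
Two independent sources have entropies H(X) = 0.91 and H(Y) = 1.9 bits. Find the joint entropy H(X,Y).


For independent variables, H(X,Y) = H(X) + H(Y) = 0.91 + 1.9 = 2.81

2.81 bits


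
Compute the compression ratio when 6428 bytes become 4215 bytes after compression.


Ratio = original / compressed = 6428 / 4215 = 1.525

1.525


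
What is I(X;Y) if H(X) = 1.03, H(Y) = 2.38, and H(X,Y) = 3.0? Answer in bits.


I(X;Y) = H(X) + H(Y) - H(X,Y) = 1.03 + 2.38 - 3.0 = 0.41

0.41 bits


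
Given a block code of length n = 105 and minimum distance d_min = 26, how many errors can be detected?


Detection capability = d_min - 1 = 26 - 1 = 25

25 errors


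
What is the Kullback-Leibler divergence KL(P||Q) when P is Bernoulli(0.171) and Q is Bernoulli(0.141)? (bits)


KL = p*log2(p/q) + (1-p)*log2((1-p)/(1-q)) = 0.171*log2(0.171/0.141) + 0.829*log2(0.829/0.859) = 0.0051

0.0051 bits


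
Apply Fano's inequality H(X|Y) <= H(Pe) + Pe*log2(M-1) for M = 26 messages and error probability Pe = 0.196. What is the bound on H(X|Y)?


H(Pe) = -Pe*log2(Pe) - (1-Pe)*log2(1-Pe) = -0.196*log2(0.196) - 0.804*log2(0.804) = 0.460811 + 0.253045 = 0.7139. Pe*log2(M-1) = 0.196*log2(25) = 0.910196. Bound = H(Pe) + Pe*log2(M-1) = 0.460811 + 0.253045 + 0.910196 = 1.6241

1.6241 bits


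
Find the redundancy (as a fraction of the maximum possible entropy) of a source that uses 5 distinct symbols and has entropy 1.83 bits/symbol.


H_max = log2(K) = log2(5) = 2.3219 bits/symbol. Redundancy = 1 - H/H_max = 1 - 1.83/2.3219 = 1 - 0.7881 = 0.2119

0.2119


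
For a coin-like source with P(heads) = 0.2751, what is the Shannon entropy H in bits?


H = -p*log2(p) - (1-p)*log2(1-p). -0.2751*log2(0.2751) = 0.512228; -0.7249*log2(0.7249) = 0.336460. H = 0.512228 + 0.336460 = 0.8487

0.8487 bits


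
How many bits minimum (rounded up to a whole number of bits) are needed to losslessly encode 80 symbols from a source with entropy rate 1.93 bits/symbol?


Minimum bits >= n * H = 80 * 1.93 = 154.4, rounded up to a whole number of bits = 155

155 bits


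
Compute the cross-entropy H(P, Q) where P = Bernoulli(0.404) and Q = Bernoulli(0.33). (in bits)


H(P,Q) = -p*log2(q) - (1-p)*log2(1-q). -0.404*log2(0.33) = 0.646183; -0.596*log2(0.67) = 0.344349. H(P,Q) = 0.646183 + 0.344349 = 0.9905

0.9905 bits


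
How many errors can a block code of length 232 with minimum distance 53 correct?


Correction capability = floor((d-1)/2) = floor((53-1)/2) = 26

26 errors


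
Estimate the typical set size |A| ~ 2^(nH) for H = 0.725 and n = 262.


log2|A_typical| = nH = 262 * 0.725 = 189.95, so |A_typical| ~ 2^189.95 = 1.516e+57

1.516e+57


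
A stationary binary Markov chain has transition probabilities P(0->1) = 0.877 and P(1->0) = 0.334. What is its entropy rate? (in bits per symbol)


Stationary distribution: pi_0 = p10/(p01+p10) = 0.2758, pi_1 = 0.7242. Entropy rate H' = pi_0*H(p01) + pi_1*H(p10) = 0.2758*0.5379 + 0.7242*0.919 = 0.8139

0.8139 bits/symbol


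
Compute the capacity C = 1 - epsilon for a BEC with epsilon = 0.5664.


C = 1 - epsilon = 1 - 0.5664 = 0.4336

0.4336 bits


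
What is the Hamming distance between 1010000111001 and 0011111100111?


Count differing positions: ^ . . ^ ^ ^ ^ . ^ ^ ^ ^ . = 9 differences

9


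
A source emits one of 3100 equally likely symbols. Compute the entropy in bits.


H = log2(n) = log2(3100) = 11.5981

11.5981 bits


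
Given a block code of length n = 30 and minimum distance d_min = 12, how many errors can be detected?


Detection capability = d_min - 1 = 12 - 1 = 11

11 errors


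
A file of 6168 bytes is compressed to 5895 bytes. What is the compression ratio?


Ratio = original / compressed = 6168 / 5895 = 1.0463

1.0463


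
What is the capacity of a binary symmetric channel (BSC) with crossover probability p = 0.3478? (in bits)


H(p) = -p*log2(p) - (1-p)*log2(1-p) = -0.3478*log2(0.3478) - 0.6522*log2(0.6522) = 0.529932 + 0.402155 = 0.9321. C = 1 - H(p) = 1 - 0.9321 = 0.0679

0.0679 bits


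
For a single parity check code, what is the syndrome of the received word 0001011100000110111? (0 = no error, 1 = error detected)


Syndrome = XOR of all bits = 0 XOR 0 XOR 0 XOR 1 XOR 0 XOR 1 XOR 1 XOR 1 XOR 0 XOR 0 XOR 0 XOR 0 XOR 0 XOR 1 XOR 1 XOR 0 XOR 1 XOR 1 XOR 1 = 1

1


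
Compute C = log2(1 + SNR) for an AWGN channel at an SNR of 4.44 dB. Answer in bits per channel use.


SNR_linear = 10^(4.44/10) = 2.7797; C = log2(1 + SNR_linear) = log2(1 + 2.7797) = 1.9183

1.9183 bits/channel use


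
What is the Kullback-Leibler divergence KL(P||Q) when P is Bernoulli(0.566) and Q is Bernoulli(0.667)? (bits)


KL = p*log2(p/q) + (1-p)*log2((1-p)/(1-q)) = 0.566*log2(0.566/0.667) + 0.434*log2(0.434/0.333) = 0.0318

0.0318 bits


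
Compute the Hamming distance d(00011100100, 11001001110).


Count differing positions: ^ ^ . ^ . ^ . ^ . ^ . = 6 differences

6


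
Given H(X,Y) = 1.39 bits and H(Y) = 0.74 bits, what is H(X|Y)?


H(X|Y) = H(X,Y) - H(Y) = 1.39 - 0.74 = 0.65

0.65 bits


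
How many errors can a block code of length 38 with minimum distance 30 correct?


Correction capability = floor((d-1)/2) = floor((30-1)/2) = 14

14 errors


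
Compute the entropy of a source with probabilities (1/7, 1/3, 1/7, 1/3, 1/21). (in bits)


H = -sum(p_i * log2(p_i)). Terms: -(1/7)*log2(1/7) = 0.401051; -(1/3)*log2(1/3) = 0.528321; -(1/7)*log2(1/7) = 0.401051; -(1/3)*log2(1/3) = 0.528321; -(1/21)*log2(1/21) = 0.209158. H = 0.401051 + 0.528321 + 0.401051 + 0.528321 + 0.209158 = 2.0679

2.0679 bits


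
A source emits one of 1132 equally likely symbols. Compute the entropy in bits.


H = log2(n) = log2(1132) = 10.1447

10.1447 bits


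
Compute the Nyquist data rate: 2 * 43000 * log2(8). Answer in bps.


Rate = 2 * B * log2(M) = 2 * 43000 * 3.0 = 258000.0

258000.0 bps


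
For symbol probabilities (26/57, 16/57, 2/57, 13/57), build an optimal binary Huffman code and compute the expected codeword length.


Huffman construction (repeatedly merge the two least-probable nodes; each merge adds 1 bit to every symbol beneath it): 2/57 + 13/57 = 5/19; 5/19 + 16/57 = 31/57; 26/57 + 31/57 = 1. Resulting codeword lengths (in the order the probabilities were given): (1, 2, 3, 3). L_avg = sum(p_i * l_i) = 26/57*1 + 16/57*2 + 2/57*3 + 13/57*3 = 103/57 = 1.807

1.807 bits


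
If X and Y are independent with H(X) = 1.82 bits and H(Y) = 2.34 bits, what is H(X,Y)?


For independent variables, H(X,Y) = H(X) + H(Y) = 1.82 + 2.34 = 4.16

4.16 bits


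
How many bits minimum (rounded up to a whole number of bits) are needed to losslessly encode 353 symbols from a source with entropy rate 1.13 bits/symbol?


Minimum bits >= n * H = 353 * 1.13 = 398.89, rounded up to a whole number of bits = 399

399 bits


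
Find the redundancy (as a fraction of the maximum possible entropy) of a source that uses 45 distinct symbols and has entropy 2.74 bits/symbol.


H_max = log2(K) = log2(45) = 5.4919 bits/symbol. Redundancy = 1 - H/H_max = 1 - 2.74/5.4919 = 1 - 0.4989 = 0.5011

0.5011


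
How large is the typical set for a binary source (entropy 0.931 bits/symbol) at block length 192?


log2|A_typical| = nH = 192 * 0.931 = 178.752, so |A_typical| ~ 2^178.752 = 6.452e+53

6.452e+53


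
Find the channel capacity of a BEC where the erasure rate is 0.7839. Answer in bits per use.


C = 1 - epsilon = 1 - 0.7839 = 0.2161

0.2161 bits


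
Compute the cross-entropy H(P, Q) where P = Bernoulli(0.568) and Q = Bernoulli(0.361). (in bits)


H(P,Q) = -p*log2(q) - (1-p)*log2(1-q). -0.568*log2(0.361) = 0.834920; -0.432*log2(0.639) = 0.279120. H(P,Q) = 0.834920 + 0.279120 = 1.114

1.114 bits


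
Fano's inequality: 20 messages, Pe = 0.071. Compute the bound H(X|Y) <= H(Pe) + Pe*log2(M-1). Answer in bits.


H(Pe) = -Pe*log2(Pe) - (1-Pe)*log2(1-Pe) = -0.071*log2(0.071) - 0.929*log2(0.929) = 0.270939 + 0.098706 = 0.3696. Pe*log2(M-1) = 0.071*log2(19) = 0.301603. Bound = H(Pe) + Pe*log2(M-1) = 0.270939 + 0.098706 + 0.301603 = 0.6712

0.6712 bits


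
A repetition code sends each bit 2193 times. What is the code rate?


Rate = k/n = 1/2193

1/2193


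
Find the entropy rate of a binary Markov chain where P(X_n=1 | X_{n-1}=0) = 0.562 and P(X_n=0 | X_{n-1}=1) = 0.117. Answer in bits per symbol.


Stationary distribution: pi_0 = p10/(p01+p10) = 0.1723, pi_1 = 0.8277. Entropy rate H' = pi_0*H(p01) + pi_1*H(p10) = 0.1723*0.9889 + 0.8277*0.5207 = 0.6014

0.6014 bits/symbol


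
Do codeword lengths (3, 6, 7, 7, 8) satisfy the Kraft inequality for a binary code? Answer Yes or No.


Kraft sum = sum(2^(-l_i)) = 0.1602, need <= 1. Result: satisfied (a binary prefix-free code with these lengths exists)

Yes


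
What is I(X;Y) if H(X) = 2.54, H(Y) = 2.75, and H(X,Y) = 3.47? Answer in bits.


I(X;Y) = H(X) + H(Y) - H(X,Y) = 2.54 + 2.75 - 3.47 = 1.82

1.82 bits


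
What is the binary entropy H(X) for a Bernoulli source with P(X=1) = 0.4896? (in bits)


H = -p*log2(p) - (1-p)*log2(1-p). -0.4896*log2(0.4896) = 0.504447; -0.5104*log2(0.5104) = 0.495241. H = 0.504447 + 0.495241 = 0.9997

0.9997 bits


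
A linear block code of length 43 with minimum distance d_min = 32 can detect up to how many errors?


Detection capability = d_min - 1 = 32 - 1 = 31

31 errors


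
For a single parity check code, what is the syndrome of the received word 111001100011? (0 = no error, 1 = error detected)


Syndrome = XOR of all bits = 1 XOR 1 XOR 1 XOR 0 XOR 0 XOR 1 XOR 1 XOR 0 XOR 0 XOR 0 XOR 1 XOR 1 = 1

1


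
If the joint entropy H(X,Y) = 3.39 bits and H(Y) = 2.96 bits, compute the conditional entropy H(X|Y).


H(X|Y) = H(X,Y) - H(Y) = 3.39 - 2.96 = 0.43

0.43 bits


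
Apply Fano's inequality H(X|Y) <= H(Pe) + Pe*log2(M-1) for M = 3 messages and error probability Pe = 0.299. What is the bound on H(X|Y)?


H(Pe) = -Pe*log2(Pe) - (1-Pe)*log2(1-Pe) = -0.299*log2(0.299) - 0.701*log2(0.701) = 0.520793 + 0.359272 = 0.8801. Pe*log2(M-1) = 0.299*log2(2) = 0.299000. Bound = H(Pe) + Pe*log2(M-1) = 0.520793 + 0.359272 + 0.299000 = 1.1791

1.1791 bits


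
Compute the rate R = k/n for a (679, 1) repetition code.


Rate = k/n = 1/679

1/679


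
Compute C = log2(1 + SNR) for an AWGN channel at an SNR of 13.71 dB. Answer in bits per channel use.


SNR_linear = 10^(13.71/10) = 23.4963; C = log2(1 + SNR_linear) = log2(1 + 23.4963) = 4.6145

4.6145 bits/channel use


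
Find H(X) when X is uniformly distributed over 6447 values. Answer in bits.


H = log2(n) = log2(6447) = 12.6544

12.6544 bits


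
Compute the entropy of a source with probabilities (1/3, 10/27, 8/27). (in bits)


H = -sum(p_i * log2(p_i)). Terms: -(1/3)*log2(1/3) = 0.528321; -(10/27)*log2(10/27) = 0.530726; -(8/27)*log2(8/27) = 0.519967. H = 0.528321 + 0.530726 + 0.519967 = 1.579

1.579 bits


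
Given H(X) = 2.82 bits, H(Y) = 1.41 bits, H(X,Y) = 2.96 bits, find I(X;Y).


I(X;Y) = H(X) + H(Y) - H(X,Y) = 2.82 + 1.41 - 2.96 = 1.27

1.27 bits


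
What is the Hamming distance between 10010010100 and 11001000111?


Count differing positions: . ^ . ^ ^ . ^ . . ^ ^ = 6 differences

6


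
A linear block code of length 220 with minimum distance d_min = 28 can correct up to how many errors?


Correction capability = floor((d-1)/2) = floor((28-1)/2) = 13

13 errors


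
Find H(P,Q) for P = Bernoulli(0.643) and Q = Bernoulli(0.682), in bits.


H(P,Q) = -p*log2(q) - (1-p)*log2(1-q). -0.643*log2(0.682) = 0.355037; -0.357*log2(0.318) = 0.590086. H(P,Q) = 0.355037 + 0.590086 = 0.9451

0.9451 bits


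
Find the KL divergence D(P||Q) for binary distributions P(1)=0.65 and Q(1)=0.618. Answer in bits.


KL = p*log2(p/q) + (1-p)*log2((1-p)/(1-q)) = 0.65*log2(0.65/0.618) + 0.35*log2(0.35/0.382) = 0.0032

0.0032 bits


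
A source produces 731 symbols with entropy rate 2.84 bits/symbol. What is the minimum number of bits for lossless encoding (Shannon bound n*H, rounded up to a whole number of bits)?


Minimum bits >= n * H = 731 * 2.84 = 2076.04, rounded up to a whole number of bits = 2077

2077 bits


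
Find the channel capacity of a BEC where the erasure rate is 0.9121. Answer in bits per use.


C = 1 - epsilon = 1 - 0.9121 = 0.0879

0.0879 bits


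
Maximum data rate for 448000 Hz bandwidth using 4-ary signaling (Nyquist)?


Rate = 2 * B * log2(M) = 2 * 448000 * 2.0 = 1792000.0

1792000.0 bps


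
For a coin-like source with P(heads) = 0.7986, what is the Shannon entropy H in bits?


H = -p*log2(p) - (1-p)*log2(1-p). -0.7986*log2(0.7986) = 0.259110; -0.2014*log2(0.2014) = 0.465609. H = 0.259110 + 0.465609 = 0.7247

0.7247 bits


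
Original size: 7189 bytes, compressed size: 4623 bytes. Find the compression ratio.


Ratio = original / compressed = 7189 / 4623 = 1.5551

1.5551


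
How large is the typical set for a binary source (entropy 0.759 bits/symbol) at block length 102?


log2|A_typical| = nH = 102 * 0.759 = 77.418, so |A_typical| ~ 2^77.418 = 2.019e+23

2.019e+23


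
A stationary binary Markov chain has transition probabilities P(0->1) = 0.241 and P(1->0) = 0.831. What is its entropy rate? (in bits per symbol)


Stationary distribution: pi_0 = p10/(p01+p10) = 0.7752, pi_1 = 0.2248. Entropy rate H' = pi_0*H(p01) + pi_1*H(p10) = 0.7752*0.7967 + 0.2248*0.6554 = 0.7649

0.7649 bits/symbol


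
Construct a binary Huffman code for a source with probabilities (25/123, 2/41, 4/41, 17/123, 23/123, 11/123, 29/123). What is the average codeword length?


Huffman construction (repeatedly merge the two least-probable nodes; each merge adds 1 bit to every symbol beneath it): 2/41 + 11/123 = 17/123; 4/41 + 17/123 = 29/123; 17/123 + 23/123 = 40/123; 25/123 + 29/123 = 18/41; 29/123 + 40/123 = 23/41; 18/41 + 23/41 = 1. Resulting codeword lengths (in the order the probabilities were given): (2, 4, 3, 3, 3, 4, 2). L_avg = sum(p_i * l_i) = 25/123*2 + 2/41*4 + 4/41*3 + 17/123*3 + 23/123*3 + 11/123*4 + 29/123*2 = 332/123 = 2.6992

2.6992 bits


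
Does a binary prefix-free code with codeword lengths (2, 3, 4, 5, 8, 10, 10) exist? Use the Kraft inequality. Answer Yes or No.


Kraft sum = sum(2^(-l_i)) = 0.4746, need <= 1. Result: satisfied (a binary prefix-free code with these lengths exists)

Yes


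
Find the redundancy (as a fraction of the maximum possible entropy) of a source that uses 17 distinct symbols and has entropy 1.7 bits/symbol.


H_max = log2(K) = log2(17) = 4.0875 bits/symbol. Redundancy = 1 - H/H_max = 1 - 1.7/4.0875 = 1 - 0.4159 = 0.5841

0.5841


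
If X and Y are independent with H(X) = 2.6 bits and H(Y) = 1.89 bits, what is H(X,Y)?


For independent variables, H(X,Y) = H(X) + H(Y) = 2.6 + 1.89 = 4.49

4.49 bits


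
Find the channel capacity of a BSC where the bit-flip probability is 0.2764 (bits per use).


H(p) = -p*log2(p) - (1-p)*log2(1-p) = -0.2764*log2(0.2764) - 0.7236*log2(0.7236) = 0.512769 + 0.337730 = 0.8505. C = 1 - H(p) = 1 - 0.8505 = 0.1495

0.1495 bits


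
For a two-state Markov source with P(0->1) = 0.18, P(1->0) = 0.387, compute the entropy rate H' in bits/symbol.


Stationary distribution: pi_0 = p10/(p01+p10) = 0.6825, pi_1 = 0.3175. Entropy rate H' = pi_0*H(p01) + pi_1*H(p10) = 0.6825*0.6801 + 0.3175*0.9628 = 0.7698

0.7698 bits/symbol


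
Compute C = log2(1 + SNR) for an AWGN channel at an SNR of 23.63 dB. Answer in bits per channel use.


SNR_linear = 10^(23.63/10) = 230.6747; C = log2(1 + SNR_linear) = log2(1 + 230.6747) = 7.856

7.856 bits/channel use


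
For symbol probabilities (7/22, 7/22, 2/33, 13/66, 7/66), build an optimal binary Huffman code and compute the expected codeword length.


Huffman construction (repeatedly merge the two least-probable nodes; each merge adds 1 bit to every symbol beneath it): 2/33 + 7/66 = 1/6; 1/6 + 13/66 = 4/11; 7/22 + 7/22 = 7/11; 4/11 + 7/11 = 1. Resulting codeword lengths (in the order the probabilities were given): (2, 2, 3, 2, 3). L_avg = sum(p_i * l_i) = 7/22*2 + 7/22*2 + 2/33*3 + 13/66*2 + 7/66*3 = 13/6 = 2.1667

2.1667 bits


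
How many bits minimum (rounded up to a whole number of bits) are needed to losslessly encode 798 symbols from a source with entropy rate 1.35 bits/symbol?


Minimum bits >= n * H = 798 * 1.35 = 1077.3, rounded up to a whole number of bits = 1078

1078 bits


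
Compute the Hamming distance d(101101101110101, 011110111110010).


Count differing positions: ^ ^ . . ^ ^ . ^ . . . . ^ ^ ^ = 8 differences

8


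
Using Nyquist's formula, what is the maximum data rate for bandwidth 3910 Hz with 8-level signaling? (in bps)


Rate = 2 * B * log2(M) = 2 * 3910 * 3.0 = 23460.0

23460.0 bps


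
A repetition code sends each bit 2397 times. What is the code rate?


Rate = k/n = 1/2397

1/2397


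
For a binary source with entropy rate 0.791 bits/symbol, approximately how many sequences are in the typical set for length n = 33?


log2|A_typical| = nH = 33 * 0.791 = 26.103, so |A_typical| ~ 2^26.103 = 7.208e+07

7.208e+07


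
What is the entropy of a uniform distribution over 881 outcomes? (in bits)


H = log2(n) = log2(881) = 9.783

9.783 bits


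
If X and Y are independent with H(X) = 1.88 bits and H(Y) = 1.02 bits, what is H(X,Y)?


For independent variables, H(X,Y) = H(X) + H(Y) = 1.88 + 1.02 = 2.9

2.9 bits


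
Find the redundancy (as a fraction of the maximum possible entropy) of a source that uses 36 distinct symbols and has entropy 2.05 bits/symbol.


H_max = log2(K) = log2(36) = 5.1699 bits/symbol. Redundancy = 1 - H/H_max = 1 - 2.05/5.1699 = 1 - 0.3965 = 0.6035

0.6035


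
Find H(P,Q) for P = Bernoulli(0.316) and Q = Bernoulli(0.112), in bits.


H(P,Q) = -p*log2(q) - (1-p)*log2(1-q). -0.316*log2(0.112) = 0.998064; -0.684*log2(0.888) = 0.117216. H(P,Q) = 0.998064 + 0.117216 = 1.1153

1.1153 bits


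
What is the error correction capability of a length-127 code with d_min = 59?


Correction capability = floor((d-1)/2) = floor((59-1)/2) = 29

29 errors


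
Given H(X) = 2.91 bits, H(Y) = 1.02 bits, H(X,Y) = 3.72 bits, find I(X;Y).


I(X;Y) = H(X) + H(Y) - H(X,Y) = 2.91 + 1.02 - 3.72 = 0.21

0.21 bits


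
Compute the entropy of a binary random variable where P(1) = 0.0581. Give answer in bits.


H = -p*log2(p) - (1-p)*log2(1-p). -0.0581*log2(0.0581) = 0.238519; -0.9419*log2(0.9419) = 0.081337. H = 0.238519 + 0.081337 = 0.3199

0.3199 bits


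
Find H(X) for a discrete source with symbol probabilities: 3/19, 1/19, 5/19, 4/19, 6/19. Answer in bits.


H = -sum(p_i * log2(p_i)). Terms: -(3/19)*log2(3/19) = 0.420468; -(1/19)*log2(1/19) = 0.223575; -(5/19)*log2(5/19) = 0.506842; -(4/19)*log2(4/19) = 0.473248; -(6/19)*log2(6/19) = 0.525147. H = 0.420468 + 0.223575 + 0.506842 + 0.473248 + 0.525147 = 2.1493

2.1493 bits


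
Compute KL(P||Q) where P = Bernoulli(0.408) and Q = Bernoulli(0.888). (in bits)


KL = p*log2(p/q) + (1-p)*log2((1-p)/(1-q)) = 0.408*log2(0.408/0.888) + 0.592*log2(0.592/0.112) = 0.9643

0.9643 bits


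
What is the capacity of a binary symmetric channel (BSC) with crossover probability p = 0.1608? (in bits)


H(p) = -p*log2(p) - (1-p)*log2(1-p) = -0.1608*log2(0.1608) - 0.8392*log2(0.8392) = 0.423975 + 0.212245 = 0.6362. C = 1 - H(p) = 1 - 0.6362 = 0.3638

0.3638 bits


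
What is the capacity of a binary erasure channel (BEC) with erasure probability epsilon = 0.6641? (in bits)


C = 1 - epsilon = 1 - 0.6641 = 0.3359

0.3359 bits


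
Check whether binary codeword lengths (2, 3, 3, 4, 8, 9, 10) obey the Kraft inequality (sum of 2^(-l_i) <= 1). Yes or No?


Kraft sum = sum(2^(-l_i)) = 0.5693, need <= 1. Result: satisfied (a binary prefix-free code with these lengths exists)

Yes


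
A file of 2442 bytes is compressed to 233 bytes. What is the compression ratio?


Ratio = original / compressed = 2442 / 233 = 10.4807

10.4807


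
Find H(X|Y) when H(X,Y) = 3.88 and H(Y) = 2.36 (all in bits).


H(X|Y) = H(X,Y) - H(Y) = 3.88 - 2.36 = 1.52

1.52 bits


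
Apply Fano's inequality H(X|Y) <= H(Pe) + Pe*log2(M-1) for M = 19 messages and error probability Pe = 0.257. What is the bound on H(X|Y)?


H(Pe) = -Pe*log2(Pe) - (1-Pe)*log2(1-Pe) = -0.257*log2(0.257) - 0.743*log2(0.743) = 0.503761 + 0.318424 = 0.8222. Pe*log2(M-1) = 0.257*log2(18) = 1.071671. Bound = H(Pe) + Pe*log2(M-1) = 0.503761 + 0.318424 + 1.071671 = 1.8939

1.8939 bits


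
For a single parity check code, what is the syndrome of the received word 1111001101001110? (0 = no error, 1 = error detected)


Syndrome = XOR of all bits = 1 XOR 1 XOR 1 XOR 1 XOR 0 XOR 0 XOR 1 XOR 1 XOR 0 XOR 1 XOR 0 XOR 0 XOR 1 XOR 1 XOR 1 XOR 0 = 0

0


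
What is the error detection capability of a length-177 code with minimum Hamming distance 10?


Detection capability = d_min - 1 = 10 - 1 = 9

9 errors


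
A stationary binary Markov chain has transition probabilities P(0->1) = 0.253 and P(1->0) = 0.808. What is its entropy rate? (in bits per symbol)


Stationary distribution: pi_0 = p10/(p01+p10) = 0.7615, pi_1 = 0.2385. Entropy rate H' = pi_0*H(p01) + pi_1*H(p10) = 0.7615*0.816 + 0.2385*0.7056 = 0.7897

0.7897 bits/symbol


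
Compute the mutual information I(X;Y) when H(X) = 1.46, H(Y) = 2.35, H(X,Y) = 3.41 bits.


I(X;Y) = H(X) + H(Y) - H(X,Y) = 1.46 + 2.35 - 3.41 = 0.4

0.4 bits


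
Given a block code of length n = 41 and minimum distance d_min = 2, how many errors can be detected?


Detection capability = d_min - 1 = 2 - 1 = 1

1 errors


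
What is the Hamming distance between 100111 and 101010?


Count differing positions: . . ^ ^ . ^ = 3 differences

3


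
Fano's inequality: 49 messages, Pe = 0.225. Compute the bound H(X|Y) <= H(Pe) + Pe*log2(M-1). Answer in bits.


H(Pe) = -Pe*log2(Pe) - (1-Pe)*log2(1-Pe) = -0.225*log2(0.225) - 0.775*log2(0.775) = 0.484201 + 0.284992 = 0.7692. Pe*log2(M-1) = 0.225*log2(48) = 1.256617. Bound = H(Pe) + Pe*log2(M-1) = 0.484201 + 0.284992 + 1.256617 = 2.0258

2.0258 bits


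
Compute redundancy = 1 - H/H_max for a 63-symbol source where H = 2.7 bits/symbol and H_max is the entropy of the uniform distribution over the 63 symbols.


H_max = log2(K) = log2(63) = 5.9773 bits/symbol. Redundancy = 1 - H/H_max = 1 - 2.7/5.9773 = 1 - 0.4517 = 0.5483

0.5483


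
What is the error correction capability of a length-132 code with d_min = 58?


Correction capability = floor((d-1)/2) = floor((58-1)/2) = 28

28 errors


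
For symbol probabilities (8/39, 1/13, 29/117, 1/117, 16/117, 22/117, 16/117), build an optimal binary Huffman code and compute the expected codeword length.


Huffman construction (repeatedly merge the two least-probable nodes; each merge adds 1 bit to every symbol beneath it): 1/117 + 1/13 = 10/117; 10/117 + 16/117 = 2/9; 16/117 + 22/117 = 38/117; 8/39 + 2/9 = 50/117; 29/117 + 38/117 = 67/117; 50/117 + 67/117 = 1. Resulting codeword lengths (in the order the probabilities were given): (2, 4, 2, 4, 3, 3, 3). L_avg = sum(p_i * l_i) = 8/39*2 + 1/13*4 + 29/117*2 + 1/117*4 + 16/117*3 + 22/117*3 + 16/117*3 = 308/117 = 2.6325

2.6325 bits


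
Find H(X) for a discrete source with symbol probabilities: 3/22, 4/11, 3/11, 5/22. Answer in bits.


H = -sum(p_i * log2(p_i)). Terms: -(3/22)*log2(3/22) = 0.391973; -(4/11)*log2(4/11) = 0.530702; -(3/11)*log2(3/11) = 0.511219; -(5/22)*log2(5/22) = 0.485796. H = 0.391973 + 0.530702 + 0.511219 + 0.485796 = 1.9197

1.9197 bits


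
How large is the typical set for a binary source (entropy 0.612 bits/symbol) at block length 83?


log2|A_typical| = nH = 83 * 0.612 = 50.796, so |A_typical| ~ 2^50.796 = 1.955e+15

1.955e+15


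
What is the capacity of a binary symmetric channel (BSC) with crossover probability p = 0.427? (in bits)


H(p) = -p*log2(p) - (1-p)*log2(1-p) = -0.427*log2(0.427) - 0.573*log2(0.573) = 0.524224 + 0.460344 = 0.9846. C = 1 - H(p) = 1 - 0.9846 = 0.0154

0.0154 bits


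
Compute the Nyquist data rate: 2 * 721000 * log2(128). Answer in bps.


Rate = 2 * B * log2(M) = 2 * 721000 * 7.0 = 10094000.0

10094000.0 bps


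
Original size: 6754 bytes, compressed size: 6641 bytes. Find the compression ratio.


Ratio = original / compressed = 6754 / 6641 = 1.017

1.017


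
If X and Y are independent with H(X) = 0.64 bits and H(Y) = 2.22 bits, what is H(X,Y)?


For independent variables, H(X,Y) = H(X) + H(Y) = 0.64 + 2.22 = 2.86

2.86 bits


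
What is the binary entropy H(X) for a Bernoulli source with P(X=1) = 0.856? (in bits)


H = -p*log2(p) - (1-p)*log2(1-p). -0.856*log2(0.856) = 0.192016; -0.144*log2(0.144) = 0.402604. H = 0.192016 + 0.402604 = 0.5946

0.5946 bits


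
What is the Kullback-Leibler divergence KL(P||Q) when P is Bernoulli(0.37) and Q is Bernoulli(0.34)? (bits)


KL = p*log2(p/q) + (1-p)*log2((1-p)/(1-q)) = 0.37*log2(0.37/0.34) + 0.63*log2(0.63/0.66) = 0.0029

0.0029 bits


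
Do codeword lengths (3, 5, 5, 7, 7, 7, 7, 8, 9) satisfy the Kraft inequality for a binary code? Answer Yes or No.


Kraft sum = sum(2^(-l_i)) = 0.2246, need <= 1. Result: satisfied (a binary prefix-free code with these lengths exists)

Yes


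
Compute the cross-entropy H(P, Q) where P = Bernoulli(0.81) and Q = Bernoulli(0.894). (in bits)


H(P,Q) = -p*log2(q) - (1-p)*log2(1-q). -0.81*log2(0.894) = 0.130939; -0.19*log2(0.106) = 0.615194. H(P,Q) = 0.130939 + 0.615194 = 0.7461

0.7461 bits


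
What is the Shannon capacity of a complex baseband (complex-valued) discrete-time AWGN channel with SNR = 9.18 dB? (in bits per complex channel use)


SNR_linear = 10^(9.18/10) = 8.2794; C = log2(1 + SNR_linear) = log2(1 + 8.2794) = 3.214

3.214 bits/channel use
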